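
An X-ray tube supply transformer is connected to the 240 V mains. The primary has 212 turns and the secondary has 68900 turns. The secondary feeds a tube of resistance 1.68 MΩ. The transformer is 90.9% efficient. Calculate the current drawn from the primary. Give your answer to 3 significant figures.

I_p ≈ 16.6 A

V_s = 240 × 68900/212 = 78000 V.
I_s = V_s/R = 78000/(1.68×10^6) = 0.046429 A.
P_out = V_s I_s = 78000 × 0.046429 = 3621.4 W.
P_in = P_out/η = 3621.4/0.909 = 3984.0 W.
I_p = P_in/V_p = 3984.0/240 = 16.6 A.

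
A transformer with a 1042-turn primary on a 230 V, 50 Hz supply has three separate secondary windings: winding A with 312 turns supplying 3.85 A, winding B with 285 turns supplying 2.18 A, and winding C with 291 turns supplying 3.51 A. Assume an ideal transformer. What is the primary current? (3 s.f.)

I_p ≈ 2.73 A

V_A = 230 × 312/1042 = 68.868 V; V_B = 230 × 285/1042 = 62.908 V; V_C = 230 × 291/1042 = 64.232 V.
P_out = V_A I_A + V_B I_B + V_C I_C = 68.868×3.85 + 62.908×2.18 + 64.232×3.51 = 265.14 + 137.14 + 225.46 = 627.73 W.
Ideal ⇒ P_in = P_out, so I_p = P_out/V_p = 627.73/230 = 2.73 A.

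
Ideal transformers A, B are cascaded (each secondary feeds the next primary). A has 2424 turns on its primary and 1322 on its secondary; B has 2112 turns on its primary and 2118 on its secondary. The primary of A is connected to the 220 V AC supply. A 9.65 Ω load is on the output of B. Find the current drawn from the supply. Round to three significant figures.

I_supply ≈ 6.82 A

Secondary of A: V = 220.00 × 1322/2424 = 119.98 V.
Secondary of B: V = 119.98 × 2118/2112 = 120.32 V.
I_load = 120.32/9.65 = 12.469 A, so P_out = 120.32 × 12.469 = 1500.3 W.
All ideal ⇒ P_in = P_out, so I_supply = 1500.3/220 = 6.82 A.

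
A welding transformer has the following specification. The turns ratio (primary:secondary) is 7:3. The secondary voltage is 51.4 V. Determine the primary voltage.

V_p/V_s = N_p/N_s, so V_p = 51.4 × 7/3 = 120 V.

V_p ≈ 120 V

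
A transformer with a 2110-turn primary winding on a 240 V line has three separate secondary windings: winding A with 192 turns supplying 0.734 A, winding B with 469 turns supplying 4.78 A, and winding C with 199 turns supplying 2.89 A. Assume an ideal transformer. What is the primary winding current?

I_p ≈ 1.40 A

V_A = 240 × 192/2110 = 21.839 V; V_B = 240 × 469/2110 = 53.346 V; V_C = 240 × 199/2110 = 22.635 V.
P_out = V_A I_A + V_B I_B + V_C I_C = 21.839×0.734 + 53.346×4.78 + 22.635×2.89 = 16.030 + 254.99 + 65.415 = 336.44 W.
Ideal ⇒ P_in = P_out, so I_p = P_out/V_p = 336.44/240 = 1.40 A.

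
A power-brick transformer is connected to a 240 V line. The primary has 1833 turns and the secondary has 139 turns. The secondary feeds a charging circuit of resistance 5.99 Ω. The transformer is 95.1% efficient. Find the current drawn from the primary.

I_p ≈ 0.242 A

V_s = 240 × 139/1833 = 18.200 V.
I_s = V_s/R = 18.200/5.99 = 3.0383 A.
P_out = V_s I_s = 18.200 × 3.0383 = 55.297 W.
P_in = P_out/η = 55.297/0.951 = 58.146 W.
I_p = P_in/V_p = 58.146/240 = 0.242 A.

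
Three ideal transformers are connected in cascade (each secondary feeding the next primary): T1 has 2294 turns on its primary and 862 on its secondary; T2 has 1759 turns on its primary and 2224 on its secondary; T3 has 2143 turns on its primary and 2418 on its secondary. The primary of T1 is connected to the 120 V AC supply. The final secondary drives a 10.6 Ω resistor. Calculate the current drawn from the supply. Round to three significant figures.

I_supply ≈ 3.25 A

Secondary of T1: V = 120.00 × 862/2294 = 45.092 V.
Secondary of T2: V = 45.092 × 2224/1759 = 57.012 V.
Secondary of T3: V = 57.012 × 2418/2143 = 64.328 V.
I_load = 64.328/10.6 = 6.0687 A, so P_out = 64.328 × 6.0687 = 390.38 W.
All ideal ⇒ P_in = P_out, so I_supply = 390.38/120 = 3.25 A.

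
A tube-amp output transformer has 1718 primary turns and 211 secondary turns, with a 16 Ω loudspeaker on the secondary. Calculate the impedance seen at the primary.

Z_p = (N_p/N_s)² × Z_s = (1718/211)² × 16 = 1060 Ω.

Z_p ≈ 1060 Ω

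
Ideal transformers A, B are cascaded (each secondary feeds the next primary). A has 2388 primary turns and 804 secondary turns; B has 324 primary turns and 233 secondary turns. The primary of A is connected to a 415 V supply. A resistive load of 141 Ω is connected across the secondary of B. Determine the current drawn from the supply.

Secondary of A: V = 415.00 × 804/2388 = 139.72 V.
Secondary of B: V = 139.72 × 233/324 = 100.48 V.
I_load = 100.48/141 = 0.71263 A, so P_out = 100.48 × 0.71263 = 71.605 W.
All ideal ⇒ P_in = P_out, so I_supply = 71.605/415 = 0.173 A.

I_supply ≈ 0.173 A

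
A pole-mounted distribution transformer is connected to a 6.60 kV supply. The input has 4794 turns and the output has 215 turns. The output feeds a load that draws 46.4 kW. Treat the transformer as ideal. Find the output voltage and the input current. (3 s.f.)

V_out = V_in × N_out/N_in = 6600 × 215/4794 = 295.99 V.
I_out = P/V_out = 46400/295.99 = 156.76 A.
I_in = I_out × N_out/N_in = 156.76 × 215/4794 = 7.03 A.

V_out ≈ 296 V, I_in ≈ 7.03 A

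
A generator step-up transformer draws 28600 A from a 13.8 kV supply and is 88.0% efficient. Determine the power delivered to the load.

P_out ≈ 3.47×10^8 W

P_in = V_in I_in = 13800 × 28600 = 3.9468×10^8 W.
P_out = η P_in = 0.880 × 3.9468×10^8 = 3.47×10^8 W.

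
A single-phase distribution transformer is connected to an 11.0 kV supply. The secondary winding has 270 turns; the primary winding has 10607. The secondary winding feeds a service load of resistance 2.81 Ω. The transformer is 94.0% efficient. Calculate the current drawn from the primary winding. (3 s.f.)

V_s = 11000 × 270/10607 = 280.00 V.
I_s = V_s/R = 280.00/2.81 = 99.645 A.
P_out = V_s I_s = 280.00 × 99.645 = 27901 W.
P_in = P_out/η = 27901/0.940 = 29682 W.
I_p = P_in/V_p = 29682/11000 = 2.70 A.

I_p ≈ 2.70 A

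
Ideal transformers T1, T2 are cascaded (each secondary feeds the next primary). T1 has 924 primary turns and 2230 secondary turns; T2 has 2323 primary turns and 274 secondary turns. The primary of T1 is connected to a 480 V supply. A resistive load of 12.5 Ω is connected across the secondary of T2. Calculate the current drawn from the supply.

After T1: V = 480.00 × 2230/924 = 1158.4 V.
After T2: V = 1158.4 × 274/2323 = 136.64 V.
I_load = 136.64/12.5 = 10.931 A, so P_out = 136.64 × 10.931 = 1493.6 W.
All ideal ⇒ P_in = P_out, so I_supply = 1493.6/480 = 3.11 A.

I_supply ≈ 3.11 A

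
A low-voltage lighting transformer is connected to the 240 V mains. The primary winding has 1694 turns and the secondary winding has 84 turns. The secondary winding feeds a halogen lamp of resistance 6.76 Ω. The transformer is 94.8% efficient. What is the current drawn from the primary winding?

V_s = 240 × 84/1694 = 11.901 V.
I_s = V_s/R = 11.901/6.76 = 1.7605 A.
P_out = V_s I_s = 11.901 × 1.7605 = 20.951 W.
P_in = P_out/η = 20.951/0.948 = 22.100 W.
I_p = P_in/V_p = 22.100/240 = 0.0921 A.

I_p ≈ 0.0921 A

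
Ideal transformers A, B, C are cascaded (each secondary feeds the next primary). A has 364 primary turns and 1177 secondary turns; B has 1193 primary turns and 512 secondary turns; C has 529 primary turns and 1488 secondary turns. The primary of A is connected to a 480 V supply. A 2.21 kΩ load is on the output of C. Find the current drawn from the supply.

I_supply ≈ 3.31 A

After A: V = 480.00 × 1177/364 = 1552.1 V.
After B: V = 1552.1 × 512/1193 = 666.11 V.
After C: V = 666.11 × 1488/529 = 1873.7 V.
I_load = 1873.7/2210 = 0.84781 A, so P_out = 1873.7 × 0.84781 = 1588.5 W.
All ideal ⇒ P_in = P_out, so I_supply = 1588.5/480 = 3.31 A.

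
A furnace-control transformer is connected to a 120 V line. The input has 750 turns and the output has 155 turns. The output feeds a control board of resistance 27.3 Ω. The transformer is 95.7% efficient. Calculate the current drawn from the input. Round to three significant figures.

V_out = 120 × 155/750 = 24.800 V.
I_out = V_out/R = 24.800/27.3 = 0.90842 A.
P_out = V_out I_out = 24.800 × 0.90842 = 22.529 W.
P_in = P_out/η = 22.529/0.957 = 23.541 W.
I_in = P_in/V_in = 23.541/120 = 0.196 A.

I_in ≈ 0.196 A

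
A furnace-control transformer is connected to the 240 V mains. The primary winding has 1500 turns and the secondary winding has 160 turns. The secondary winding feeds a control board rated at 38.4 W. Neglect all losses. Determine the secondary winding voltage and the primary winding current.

V_s ≈ 25.6 V, I_p ≈ 0.160 A

V_s = V_p × N_s/N_p = 240 × 160/1500 = 25.600 V.
I_s = P/V_s = 38.4/25.600 = 1.5000 A.
I_p = I_s × N_s/N_p = 1.5000 × 160/1500 = 0.160 A.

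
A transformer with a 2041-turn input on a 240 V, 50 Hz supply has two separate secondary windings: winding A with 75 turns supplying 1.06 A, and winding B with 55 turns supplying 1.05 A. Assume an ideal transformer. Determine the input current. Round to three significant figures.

V_A = 240 × 75/2041 = 8.8192 V; V_B = 240 × 55/2041 = 6.4674 V.
P_out = V_A I_A + V_B I_B = 8.8192×1.06 + 6.4674×1.05 = 9.3484 + 6.7908 = 16.139 W.
Ideal ⇒ P_in = P_out, so I_in = P_out/V_in = 16.139/240 = 0.0672 A.

I_in ≈ 0.0672 A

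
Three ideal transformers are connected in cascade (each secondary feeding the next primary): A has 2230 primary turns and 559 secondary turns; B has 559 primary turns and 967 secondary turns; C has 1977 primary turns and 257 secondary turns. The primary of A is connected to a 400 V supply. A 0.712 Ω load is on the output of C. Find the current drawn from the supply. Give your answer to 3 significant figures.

Secondary of A: V = 400.00 × 559/2230 = 100.27 V.
Secondary of B: V = 100.27 × 967/559 = 173.45 V.
Secondary of C: V = 173.45 × 257/1977 = 22.548 V.
I_load = 22.548/0.712 = 31.669 A, so P_out = 22.548 × 31.669 = 714.06 W.
All ideal ⇒ P_in = P_out, so I_supply = 714.06/400 = 1.79 A.

I_supply ≈ 1.79 A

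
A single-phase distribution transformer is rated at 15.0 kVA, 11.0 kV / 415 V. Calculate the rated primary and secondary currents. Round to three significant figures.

I_p ≈ 1.36 A, I_s ≈ 36.1 A

I_p = S/V_p = 15000/11000 = 1.36 A.
I_s = S/V_s = 15000/415 = 36.1 A.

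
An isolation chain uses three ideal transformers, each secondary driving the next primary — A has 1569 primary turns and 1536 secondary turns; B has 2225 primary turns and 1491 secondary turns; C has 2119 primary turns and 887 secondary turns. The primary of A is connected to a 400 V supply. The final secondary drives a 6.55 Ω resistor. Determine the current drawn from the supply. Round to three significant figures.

After A: V = 400.00 × 1536/1569 = 391.59 V.
After B: V = 391.59 × 1491/2225 = 262.41 V.
After C: V = 262.41 × 887/2119 = 109.84 V.
I_load = 109.84/6.55 = 16.770 A, so P_out = 109.84 × 16.770 = 1842.0 W.
All ideal ⇒ P_in = P_out, so I_supply = 1842.0/400 = 4.61 A.

I_supply ≈ 4.61 A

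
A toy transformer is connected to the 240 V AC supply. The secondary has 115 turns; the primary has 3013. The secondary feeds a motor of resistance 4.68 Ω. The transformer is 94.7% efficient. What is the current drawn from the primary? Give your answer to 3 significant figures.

I_p ≈ 0.0789 A

V_s = 240 × 115/3013 = 9.1603 V.
I_s = V_s/R = 9.1603/4.68 = 1.9573 A.
P_out = V_s I_s = 9.1603 × 1.9573 = 17.930 W.
P_in = P_out/η = 17.930/0.947 = 18.933 W.
I_p = P_in/V_p = 18.933/240 = 0.0789 A.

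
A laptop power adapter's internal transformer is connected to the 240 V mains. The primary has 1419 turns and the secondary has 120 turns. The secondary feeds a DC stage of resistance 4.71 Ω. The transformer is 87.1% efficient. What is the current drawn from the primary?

I_p ≈ 0.418 A

V_s = 240 × 120/1419 = 20.296 V.
I_s = V_s/R = 20.296/4.71 = 4.3091 A.
P_out = V_s I_s = 20.296 × 4.3091 = 87.458 W.
P_in = P_out/η = 87.458/0.871 = 100.41 W.
I_p = P_in/V_p = 100.41/240 = 0.418 A.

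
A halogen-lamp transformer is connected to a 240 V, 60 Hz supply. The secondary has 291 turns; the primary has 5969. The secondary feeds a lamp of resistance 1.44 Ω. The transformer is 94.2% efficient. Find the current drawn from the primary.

I_p ≈ 0.421 A

V_s = 240 × 291/5969 = 11.700 V.
I_s = V_s/R = 11.700/1.44 = 8.1253 A.
P_out = V_s I_s = 11.700 × 8.1253 = 95.070 W.
P_in = P_out/η = 95.070/0.942 = 100.92 W.
I_p = P_in/V_p = 100.92/240 = 0.421 A.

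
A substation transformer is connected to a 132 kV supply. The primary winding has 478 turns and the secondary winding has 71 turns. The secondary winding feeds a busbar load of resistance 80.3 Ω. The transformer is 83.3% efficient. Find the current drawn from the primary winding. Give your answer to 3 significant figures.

I_p ≈ 43.5 A

V_s = 132000 × 71/478 = 19607 V.
I_s = V_s/R = 19607/80.3 = 244.17 A.
P_out = V_s I_s = 19607 × 244.17 = 4.7873×10^6 W.
P_in = P_out/η = 4.7873×10^6/0.833 = 5.7471×10^6 W.
I_p = P_in/V_p = 5.7471×10^6/132000 = 43.5 A.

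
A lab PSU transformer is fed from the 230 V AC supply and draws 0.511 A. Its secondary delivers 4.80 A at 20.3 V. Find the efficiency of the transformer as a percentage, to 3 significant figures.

η ≈ 82.9%

P_in = 230 × 0.511 = 117.530 W.
P_out = 20.3 × 4.80 = 97.4400 W.
η = P_out/P_in = 97.4400/117.530 = 0.829.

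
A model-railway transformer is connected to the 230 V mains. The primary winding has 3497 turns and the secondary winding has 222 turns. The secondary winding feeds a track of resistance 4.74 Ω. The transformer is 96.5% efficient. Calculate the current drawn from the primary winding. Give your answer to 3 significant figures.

V_s = 230 × 222/3497 = 14.601 V.
I_s = V_s/R = 14.601/4.74 = 3.0804 A.
P_out = V_s I_s = 14.601 × 3.0804 = 44.977 W.
P_in = P_out/η = 44.977/0.965 = 46.608 W.
I_p = P_in/V_p = 46.608/230 = 0.203 A.

I_p ≈ 0.203 A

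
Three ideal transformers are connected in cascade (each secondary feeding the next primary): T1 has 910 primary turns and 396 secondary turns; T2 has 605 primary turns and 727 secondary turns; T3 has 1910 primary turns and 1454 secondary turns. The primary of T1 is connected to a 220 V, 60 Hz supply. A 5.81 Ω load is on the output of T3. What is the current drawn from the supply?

After T1: V = 220.00 × 396/910 = 95.736 V.
After T2: V = 95.736 × 727/605 = 115.04 V.
After T3: V = 115.04 × 1454/1910 = 87.576 V.
I_load = 87.576/5.81 = 15.073 A, so P_out = 87.576 × 15.073 = 1320.1 W.
All ideal ⇒ P_in = P_out, so I_supply = 1320.1/220 = 6.00 A.

I_supply ≈ 6.00 A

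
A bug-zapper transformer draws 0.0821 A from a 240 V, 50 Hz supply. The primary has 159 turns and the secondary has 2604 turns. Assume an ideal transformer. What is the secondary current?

I_s ≈ 0.00501 A

I_s/I_p = N_p/N_s, so I_s = 0.0821 × 159/2604 = 0.00501 A.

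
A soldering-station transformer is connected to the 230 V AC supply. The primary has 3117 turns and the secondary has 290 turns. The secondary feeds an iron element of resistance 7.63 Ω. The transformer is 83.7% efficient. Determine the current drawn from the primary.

V_s = 230 × 290/3117 = 21.399 V.
I_s = V_s/R = 21.399/7.63 = 2.8046 A.
P_out = V_s I_s = 21.399 × 2.8046 = 60.014 W.
P_in = P_out/η = 60.014/0.837 = 71.701 W.
I_p = P_in/V_p = 71.701/230 = 0.312 A.

I_p ≈ 0.312 A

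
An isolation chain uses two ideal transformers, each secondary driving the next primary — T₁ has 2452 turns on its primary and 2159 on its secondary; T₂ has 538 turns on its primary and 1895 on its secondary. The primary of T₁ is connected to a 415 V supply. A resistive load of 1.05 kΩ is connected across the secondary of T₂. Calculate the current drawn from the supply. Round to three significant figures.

I_supply ≈ 3.80 A

Secondary of T₁: V = 415.00 × 2159/2452 = 365.41 V.
Secondary of T₂: V = 365.41 × 1895/538 = 1287.1 V.
I_load = 1287.1/1050 = 1.2258 A, so P_out = 1287.1 × 1.2258 = 1577.7 W.
All ideal ⇒ P_in = P_out, so I_supply = 1577.7/415 = 3.80 A.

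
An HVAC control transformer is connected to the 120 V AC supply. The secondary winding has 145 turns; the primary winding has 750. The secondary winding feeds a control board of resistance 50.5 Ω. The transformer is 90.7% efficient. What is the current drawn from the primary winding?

V_s = 120 × 145/750 = 23.200 V.
I_s = V_s/R = 23.200/50.5 = 0.45941 A.
P_out = V_s I_s = 23.200 × 0.45941 = 10.658 W.
P_in = P_out/η = 10.658/0.907 = 11.751 W.
I_p = P_in/V_p = 11.751/120 = 0.0979 A.

I_p ≈ 0.0979 A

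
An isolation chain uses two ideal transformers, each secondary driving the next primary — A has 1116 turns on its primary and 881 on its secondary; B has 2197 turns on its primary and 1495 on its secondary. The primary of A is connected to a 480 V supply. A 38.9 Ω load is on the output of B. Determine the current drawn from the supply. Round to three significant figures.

After A: V = 480.00 × 881/1116 = 378.92 V.
After B: V = 378.92 × 1495/2197 = 257.85 V.
I_load = 257.85/38.9 = 6.6285 A, so P_out = 257.85 × 6.6285 = 1709.1 W.
All ideal ⇒ P_in = P_out, so I_supply = 1709.1/480 = 3.56 A.

I_supply ≈ 3.56 A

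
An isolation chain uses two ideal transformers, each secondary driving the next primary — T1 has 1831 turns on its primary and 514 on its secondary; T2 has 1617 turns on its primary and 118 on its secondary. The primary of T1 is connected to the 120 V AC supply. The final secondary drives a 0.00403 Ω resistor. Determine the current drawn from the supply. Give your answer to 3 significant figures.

I_supply ≈ 12.5 A

Secondary of T1: V = 120.00 × 514/1831 = 33.687 V.
Secondary of T2: V = 33.687 × 118/1617 = 2.4583 V.
I_load = 2.4583/0.00403 = 609.99 A, so P_out = 2.4583 × 609.99 = 1499.5 W.
All ideal ⇒ P_in = P_out, so I_supply = 1499.5/120 = 12.5 A.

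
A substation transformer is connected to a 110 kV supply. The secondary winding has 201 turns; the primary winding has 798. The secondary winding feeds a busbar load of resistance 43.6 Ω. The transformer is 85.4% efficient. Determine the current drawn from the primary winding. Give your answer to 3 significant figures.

I_p ≈ 187 A

V_s = 110000 × 201/798 = 27707 V.
I_s = V_s/R = 27707/43.6 = 635.48 A.
P_out = V_s I_s = 27707 × 635.48 = 1.7607×10^7 W.
P_in = P_out/η = 1.7607×10^7/0.854 = 2.0617×10^7 W.
I_p = P_in/V_p = 2.0617×10^7/110000 = 187 A.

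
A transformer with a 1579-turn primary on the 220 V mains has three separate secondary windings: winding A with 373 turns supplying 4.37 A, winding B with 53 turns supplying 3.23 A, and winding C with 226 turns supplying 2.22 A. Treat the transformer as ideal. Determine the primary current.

I_p ≈ 1.46 A

V_A = 220 × 373/1579 = 51.970 V; V_B = 220 × 53/1579 = 7.3844 V; V_C = 220 × 226/1579 = 31.488 V.
P_out = V_A I_A + V_B I_B + V_C I_C = 51.970×4.37 + 7.3844×3.23 + 31.488×2.22 = 227.11 + 23.852 + 69.904 = 320.86 W.
Ideal ⇒ P_in = P_out, so I_p = P_out/V_p = 320.86/220 = 1.46 A.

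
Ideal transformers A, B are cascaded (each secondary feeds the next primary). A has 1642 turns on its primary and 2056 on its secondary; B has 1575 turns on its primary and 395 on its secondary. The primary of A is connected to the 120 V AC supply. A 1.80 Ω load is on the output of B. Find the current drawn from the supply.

After A: V = 120.00 × 2056/1642 = 150.26 V.
After B: V = 150.26 × 395/1575 = 37.683 V.
I_load = 37.683/1.80 = 20.935 A, so P_out = 37.683 × 20.935 = 788.90 W.
All ideal ⇒ P_in = P_out, so I_supply = 788.90/120 = 6.57 A.

I_supply ≈ 6.57 A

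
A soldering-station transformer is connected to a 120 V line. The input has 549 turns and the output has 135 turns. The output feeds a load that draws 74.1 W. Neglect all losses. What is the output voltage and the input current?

V_out ≈ 29.5 V, I_in ≈ 0.617 A

V_out = V_in × N_out/N_in = 120 × 135/549 = 29.508 V.
I_out = P/V_out = 74.1/29.508 = 2.5112 A.
I_in = I_out × N_out/N_in = 2.5112 × 135/549 = 0.617 A.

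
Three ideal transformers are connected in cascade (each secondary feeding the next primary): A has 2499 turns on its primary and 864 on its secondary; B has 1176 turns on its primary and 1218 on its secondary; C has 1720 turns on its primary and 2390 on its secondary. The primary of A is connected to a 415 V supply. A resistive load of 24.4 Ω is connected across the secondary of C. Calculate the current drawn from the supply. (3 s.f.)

I_supply ≈ 4.21 A

Secondary of A: V = 415.00 × 864/2499 = 143.48 V.
Secondary of B: V = 143.48 × 1218/1176 = 148.61 V.
Secondary of C: V = 148.61 × 2390/1720 = 206.49 V.
I_load = 206.49/24.4 = 8.4628 A, so P_out = 206.49 × 8.4628 = 1747.5 W.
All ideal ⇒ P_in = P_out, so I_supply = 1747.5/415 = 4.21 A.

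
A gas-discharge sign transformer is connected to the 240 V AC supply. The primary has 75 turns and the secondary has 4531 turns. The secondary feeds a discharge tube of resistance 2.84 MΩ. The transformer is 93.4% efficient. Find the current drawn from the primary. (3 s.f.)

V_s = 240 × 4531/75 = 14499 V.
I_s = V_s/R = 14499/(2.84×10^6) = 0.0051054 A.
P_out = V_s I_s = 14499 × 0.0051054 = 74.024 W.
P_in = P_out/η = 74.024/0.934 = 79.254 W.
I_p = P_in/V_p = 79.254/240 = 0.330 A.

I_p ≈ 0.330 A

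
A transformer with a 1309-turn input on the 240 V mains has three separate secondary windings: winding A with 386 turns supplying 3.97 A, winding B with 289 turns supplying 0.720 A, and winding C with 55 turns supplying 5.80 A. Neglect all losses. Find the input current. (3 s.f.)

V_A = 240 × 386/1309 = 70.772 V; V_B = 240 × 289/1309 = 52.987 V; V_C = 240 × 55/1309 = 10.084 V.
P_out = V_A I_A + V_B I_B + V_C I_C = 70.772×3.97 + 52.987×0.720 + 10.084×5.80 = 280.96 + 38.151 + 58.487 = 377.60 W.
Ideal ⇒ P_in = P_out, so I_in = P_out/V_in = 377.60/240 = 1.57 A.

I_in ≈ 1.57 A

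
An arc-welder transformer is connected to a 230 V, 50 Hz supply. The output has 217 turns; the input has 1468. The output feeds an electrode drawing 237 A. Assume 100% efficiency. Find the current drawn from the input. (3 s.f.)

For an ideal transformer I_in N_in = I_out N_out, so I_in = 237 × 217/1468 = 35.0 A.

I_in ≈ 35.0 A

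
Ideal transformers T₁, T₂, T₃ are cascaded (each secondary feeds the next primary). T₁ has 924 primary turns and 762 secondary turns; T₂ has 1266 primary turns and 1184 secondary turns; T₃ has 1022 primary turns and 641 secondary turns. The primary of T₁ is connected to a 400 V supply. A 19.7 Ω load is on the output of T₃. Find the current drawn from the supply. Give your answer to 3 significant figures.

Secondary of T₁: V = 400.00 × 762/924 = 329.87 V.
Secondary of T₂: V = 329.87 × 1184/1266 = 308.50 V.
Secondary of T₃: V = 308.50 × 641/1022 = 193.49 V.
I_load = 193.49/19.7 = 9.8220 A, so P_out = 193.49 × 9.8220 = 1900.5 W.
All ideal ⇒ P_in = P_out, so I_supply = 1900.5/400 = 4.75 A.

I_supply ≈ 4.75 A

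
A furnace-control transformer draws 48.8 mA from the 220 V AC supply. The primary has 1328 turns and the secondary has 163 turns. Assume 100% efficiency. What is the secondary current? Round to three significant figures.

I_s/I_p = N_p/N_s, so I_s = 0.0488 × 1328/163 = 0.398 A.

I_s ≈ 0.398 A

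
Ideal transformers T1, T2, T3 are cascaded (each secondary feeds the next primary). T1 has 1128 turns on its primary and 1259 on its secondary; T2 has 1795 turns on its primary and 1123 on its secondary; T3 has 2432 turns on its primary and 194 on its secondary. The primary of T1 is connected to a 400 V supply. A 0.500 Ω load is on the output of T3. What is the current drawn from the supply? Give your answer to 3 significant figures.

I_supply ≈ 2.48 A

After T1: V = 400.00 × 1259/1128 = 446.45 V.
After T2: V = 446.45 × 1123/1795 = 279.31 V.
After T3: V = 279.31 × 194/2432 = 22.281 V.
I_load = 22.281/0.500 = 44.562 A, so P_out = 22.281 × 44.562 = 992.86 W.
All ideal ⇒ P_in = P_out, so I_supply = 992.86/400 = 2.48 A.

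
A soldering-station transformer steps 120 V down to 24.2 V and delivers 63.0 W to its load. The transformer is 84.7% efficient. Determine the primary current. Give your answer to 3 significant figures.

P_in = P_out/η = 63.0/0.847 = 74.380 W.
I_p = P_in/V_p = 74.380/120 = 0.620 A.

I_p ≈ 0.620 A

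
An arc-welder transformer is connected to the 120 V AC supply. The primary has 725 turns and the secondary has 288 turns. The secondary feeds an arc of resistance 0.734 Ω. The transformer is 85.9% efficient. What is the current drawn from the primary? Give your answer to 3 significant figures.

I_p ≈ 30.0 A

V_s = 120 × 288/725 = 47.669 V.
I_s = V_s/R = 47.669/0.734 = 64.944 A.
P_out = V_s I_s = 47.669 × 64.944 = 3095.8 W.
P_in = P_out/η = 3095.8/0.859 = 3604.0 W.
I_p = P_in/V_p = 3604.0/120 = 30.0 A.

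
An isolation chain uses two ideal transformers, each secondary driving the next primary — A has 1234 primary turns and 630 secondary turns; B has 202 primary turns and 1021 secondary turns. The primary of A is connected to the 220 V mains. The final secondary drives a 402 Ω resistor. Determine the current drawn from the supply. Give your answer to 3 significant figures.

After A: V = 220.00 × 630/1234 = 112.32 V.
After B: V = 112.32 × 1021/202 = 567.70 V.
I_load = 567.70/402 = 1.4122 A, so P_out = 567.70 × 1.4122 = 801.71 W.
All ideal ⇒ P_in = P_out, so I_supply = 801.71/220 = 3.64 A.

I_supply ≈ 3.64 A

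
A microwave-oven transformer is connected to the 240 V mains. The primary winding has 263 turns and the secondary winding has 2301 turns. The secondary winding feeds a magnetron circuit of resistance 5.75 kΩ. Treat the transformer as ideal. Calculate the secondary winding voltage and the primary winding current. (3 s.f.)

V_s = V_p × N_s/N_p = 240 × 2301/263 = 2099.8 V.
I_s = V_s/R = 2099.8/5750 = 0.36518 A.
I_p = I_s × N_s/N_p = 0.36518 × 2301/263 = 3.19 A.

V_s ≈ 2100 V, I_p ≈ 3.19 A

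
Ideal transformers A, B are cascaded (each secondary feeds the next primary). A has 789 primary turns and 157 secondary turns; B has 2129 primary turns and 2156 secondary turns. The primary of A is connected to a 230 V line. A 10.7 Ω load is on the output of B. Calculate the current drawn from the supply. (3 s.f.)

I_supply ≈ 0.873 A

Secondary of A: V = 230.00 × 157/789 = 45.767 V.
Secondary of B: V = 45.767 × 2156/2129 = 46.347 V.
I_load = 46.347/10.7 = 4.3315 A, so P_out = 46.347 × 4.3315 = 200.75 W.
All ideal ⇒ P_in = P_out, so I_supply = 200.75/230 = 0.873 A.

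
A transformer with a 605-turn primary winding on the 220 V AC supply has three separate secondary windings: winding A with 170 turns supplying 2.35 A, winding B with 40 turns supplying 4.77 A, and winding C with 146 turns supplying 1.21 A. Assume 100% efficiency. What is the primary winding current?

I_p ≈ 1.27 A

V_A = 220 × 170/605 = 61.818 V; V_B = 220 × 40/605 = 14.545 V; V_C = 220 × 146/605 = 53.091 V.
P_out = V_A I_A + V_B I_B + V_C I_C = 61.818×2.35 + 14.545×4.77 + 53.091×1.21 = 145.27 + 69.382 + 64.240 = 278.89 W.
Ideal ⇒ P_in = P_out, so I_p = P_out/V_p = 278.89/220 = 1.27 A.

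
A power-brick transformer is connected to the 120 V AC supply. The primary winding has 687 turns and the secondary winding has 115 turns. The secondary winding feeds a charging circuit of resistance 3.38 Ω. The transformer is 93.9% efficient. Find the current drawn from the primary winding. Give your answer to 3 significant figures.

V_s = 120 × 115/687 = 20.087 V.
I_s = V_s/R = 20.087/3.38 = 5.9430 A.
P_out = V_s I_s = 20.087 × 5.9430 = 119.38 W.
P_in = P_out/η = 119.38/0.939 = 127.13 W.
I_p = P_in/V_p = 127.13/120 = 1.06 A.

I_p ≈ 1.06 A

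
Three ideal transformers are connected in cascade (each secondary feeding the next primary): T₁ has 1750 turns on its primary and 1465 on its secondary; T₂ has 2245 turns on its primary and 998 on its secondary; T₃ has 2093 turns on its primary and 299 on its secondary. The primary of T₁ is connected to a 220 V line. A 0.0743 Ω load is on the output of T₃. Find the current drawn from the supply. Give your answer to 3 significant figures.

Secondary of T₁: V = 220.00 × 1465/1750 = 184.17 V.
Secondary of T₂: V = 184.17 × 998/2245 = 81.872 V.
Secondary of T₃: V = 81.872 × 299/2093 = 11.696 V.
I_load = 11.696/0.0743 = 157.42 A, so P_out = 11.696 × 157.42 = 1841.1 W.
All ideal ⇒ P_in = P_out, so I_supply = 1841.1/220 = 8.37 A.

I_supply ≈ 8.37 A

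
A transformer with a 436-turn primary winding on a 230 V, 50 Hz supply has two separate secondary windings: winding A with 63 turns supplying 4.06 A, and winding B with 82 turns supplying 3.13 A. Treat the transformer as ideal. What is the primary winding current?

I_p ≈ 1.18 A

V_A = 230 × 63/436 = 33.234 V; V_B = 230 × 82/436 = 43.257 V.
P_out = V_A I_A + V_B I_B = 33.234×4.06 + 43.257×3.13 = 134.93 + 135.39 = 270.32 W.
Ideal ⇒ P_in = P_out, so I_p = P_out/V_p = 270.32/230 = 1.18 A.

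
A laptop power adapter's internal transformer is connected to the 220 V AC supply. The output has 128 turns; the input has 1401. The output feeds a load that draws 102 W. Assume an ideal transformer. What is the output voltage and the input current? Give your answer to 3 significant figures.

V_out ≈ 20.1 V, I_in ≈ 0.464 A

V_out = V_in × N_out/N_in = 220 × 128/1401 = 20.100 V.
I_out = P/V_out = 102/20.100 = 5.0746 A.
I_in = I_out × N_out/N_in = 5.0746 × 128/1401 = 0.464 A.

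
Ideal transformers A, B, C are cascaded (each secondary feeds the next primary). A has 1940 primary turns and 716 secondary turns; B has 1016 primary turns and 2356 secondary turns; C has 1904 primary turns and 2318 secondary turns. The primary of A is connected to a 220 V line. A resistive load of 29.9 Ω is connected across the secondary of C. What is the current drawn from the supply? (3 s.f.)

After A: V = 220.00 × 716/1940 = 81.196 V.
After B: V = 81.196 × 2356/1016 = 188.28 V.
After C: V = 188.28 × 2318/1904 = 229.23 V.
I_load = 229.23/29.9 = 7.6664 A, so P_out = 229.23 × 7.6664 = 1757.3 W.
All ideal ⇒ P_in = P_out, so I_supply = 1757.3/220 = 7.99 A.

I_supply ≈ 7.99 A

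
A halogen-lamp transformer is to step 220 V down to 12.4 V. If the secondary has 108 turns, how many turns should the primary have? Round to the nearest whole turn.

N_p = 1916 turns

N_p/N_s = V_p/V_s, so N_p = 108 × 220/12.4 = 1916.1 ≈ 1916 turns.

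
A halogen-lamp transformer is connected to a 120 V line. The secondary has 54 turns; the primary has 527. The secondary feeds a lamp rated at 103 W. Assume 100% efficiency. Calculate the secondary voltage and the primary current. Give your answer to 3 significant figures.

V_s = V_p × N_s/N_p = 120 × 54/527 = 12.296 V.
I_s = P/V_s = 103/12.296 = 8.3767 A.
I_p = I_s × N_s/N_p = 8.3767 × 54/527 = 0.858 A.

V_s ≈ 12.3 V, I_p ≈ 0.858 A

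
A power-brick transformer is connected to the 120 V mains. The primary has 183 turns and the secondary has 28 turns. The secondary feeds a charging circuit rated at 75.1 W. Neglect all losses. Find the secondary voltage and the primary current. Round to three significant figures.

V_s ≈ 18.4 V, I_p ≈ 0.626 A

V_s = V_p × N_s/N_p = 120 × 28/183 = 18.361 V.
I_s = P/V_s = 75.1/18.361 = 4.0903 A.
I_p = I_s × N_s/N_p = 4.0903 × 28/183 = 0.626 A.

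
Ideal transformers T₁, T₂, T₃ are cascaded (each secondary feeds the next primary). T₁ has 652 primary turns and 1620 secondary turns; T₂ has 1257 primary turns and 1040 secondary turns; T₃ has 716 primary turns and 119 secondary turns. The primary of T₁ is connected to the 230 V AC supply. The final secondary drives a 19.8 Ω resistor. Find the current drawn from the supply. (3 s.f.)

I_supply ≈ 1.36 A

After T₁: V = 230.00 × 1620/652 = 571.47 V.
After T₂: V = 571.47 × 1040/1257 = 472.82 V.
After T₃: V = 472.82 × 119/716 = 78.583 V.
I_load = 78.583/19.8 = 3.9688 A, so P_out = 78.583 × 3.9688 = 311.88 W.
All ideal ⇒ P_in = P_out, so I_supply = 311.88/230 = 1.36 A.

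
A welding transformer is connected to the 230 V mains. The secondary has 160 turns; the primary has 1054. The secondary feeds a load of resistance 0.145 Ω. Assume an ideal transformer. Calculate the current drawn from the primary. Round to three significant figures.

V_s = V_p × N_s/N_p = 230 × 160/1054 = 34.915 V.
I_s = V_s/R = 34.915/0.145 = 240.79 A.
For an ideal transformer I_p N_p = I_s N_s, so I_p = 240.79 × 160/1054 = 36.6 A.

I_p ≈ 36.6 A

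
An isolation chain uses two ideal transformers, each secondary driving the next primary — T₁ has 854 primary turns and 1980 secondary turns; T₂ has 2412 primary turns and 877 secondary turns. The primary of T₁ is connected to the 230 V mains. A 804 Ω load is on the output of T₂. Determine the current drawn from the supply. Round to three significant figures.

I_supply ≈ 0.203 A

Secondary of T₁: V = 230.00 × 1980/854 = 533.26 V.
Secondary of T₂: V = 533.26 × 877/2412 = 193.89 V.
I_load = 193.89/804 = 0.24116 A, so P_out = 193.89 × 0.24116 = 46.758 W.
All ideal ⇒ P_in = P_out, so I_supply = 46.758/230 = 0.203 A.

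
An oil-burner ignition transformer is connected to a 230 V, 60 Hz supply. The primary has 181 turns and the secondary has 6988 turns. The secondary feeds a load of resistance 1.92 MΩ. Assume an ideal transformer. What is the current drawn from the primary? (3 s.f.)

I_p ≈ 0.179 A

V_s = V_p × N_s/N_p = 230 × 6988/181 = 8879.8 V.
I_s = V_s/R = 8879.8/(1.92×10^6) = 0.0046249 A.
For an ideal transformer I_p N_p = I_s N_s, so I_p = 0.0046249 × 6988/181 = 0.179 A.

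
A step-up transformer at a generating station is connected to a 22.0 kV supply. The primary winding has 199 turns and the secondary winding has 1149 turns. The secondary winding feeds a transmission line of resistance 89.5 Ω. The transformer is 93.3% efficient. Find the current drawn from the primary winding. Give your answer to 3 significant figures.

I_p ≈ 8780 A

V_s = 22000 × 1149/199 = 127030 V.
I_s = V_s/R = 127030/89.5 = 1419.3 A.
P_out = V_s I_s = 127030 × 1419.3 = 1.8028×10^8 W.
P_in = P_out/η = 1.8028×10^8/0.933 = 1.9323×10^8 W.
I_p = P_in/V_p = 1.9323×10^8/22000 = 8780 A.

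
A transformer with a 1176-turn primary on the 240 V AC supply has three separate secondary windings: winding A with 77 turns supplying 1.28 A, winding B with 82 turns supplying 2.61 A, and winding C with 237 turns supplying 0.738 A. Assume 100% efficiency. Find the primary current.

I_p ≈ 0.415 A

V_A = 240 × 77/1176 = 15.714 V; V_B = 240 × 82/1176 = 16.735 V; V_C = 240 × 237/1176 = 48.367 V.
P_out = V_A I_A + V_B I_B + V_C I_C = 15.714×1.28 + 16.735×2.61 + 48.367×0.738 = 20.114 + 43.678 + 35.695 = 99.487 W.
Ideal ⇒ P_in = P_out, so I_p = P_out/V_p = 99.487/240 = 0.415 A.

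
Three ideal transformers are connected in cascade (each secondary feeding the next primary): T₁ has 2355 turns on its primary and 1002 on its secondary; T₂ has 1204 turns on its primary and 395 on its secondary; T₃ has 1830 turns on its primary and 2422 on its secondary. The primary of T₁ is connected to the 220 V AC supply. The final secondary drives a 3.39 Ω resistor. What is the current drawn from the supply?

After T₁: V = 220.00 × 1002/2355 = 93.605 V.
After T₂: V = 93.605 × 395/1204 = 30.709 V.
After T₃: V = 30.709 × 2422/1830 = 40.644 V.
I_load = 40.644/3.39 = 11.989 A, so P_out = 40.644 × 11.989 = 487.29 W.
All ideal ⇒ P_in = P_out, so I_supply = 487.29/220 = 2.21 A.

I_supply ≈ 2.21 A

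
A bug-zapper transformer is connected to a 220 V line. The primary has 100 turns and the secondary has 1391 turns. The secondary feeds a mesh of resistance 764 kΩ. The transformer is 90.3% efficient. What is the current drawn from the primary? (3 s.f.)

V_s = 220 × 1391/100 = 3060.2 V.
I_s = V_s/R = 3060.2/764000 = 0.0040055 A.
P_out = V_s I_s = 3060.2 × 0.0040055 = 12.258 W.
P_in = P_out/η = 12.258/0.903 = 13.574 W.
I_p = P_in/V_p = 13.574/220 = 0.0617 A.

I_p ≈ 0.0617 A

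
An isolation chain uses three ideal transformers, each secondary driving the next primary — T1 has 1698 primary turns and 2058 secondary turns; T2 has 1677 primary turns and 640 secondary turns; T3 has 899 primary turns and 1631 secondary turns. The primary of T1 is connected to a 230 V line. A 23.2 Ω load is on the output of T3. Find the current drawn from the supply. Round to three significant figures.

After T1: V = 230.00 × 2058/1698 = 278.76 V.
After T2: V = 278.76 × 640/1677 = 106.39 V.
After T3: V = 106.39 × 1631/899 = 193.01 V.
I_load = 193.01/23.2 = 8.3193 A, so P_out = 193.01 × 8.3193 = 1605.7 W.
All ideal ⇒ P_in = P_out, so I_supply = 1605.7/230 = 6.98 A.

I_supply ≈ 6.98 A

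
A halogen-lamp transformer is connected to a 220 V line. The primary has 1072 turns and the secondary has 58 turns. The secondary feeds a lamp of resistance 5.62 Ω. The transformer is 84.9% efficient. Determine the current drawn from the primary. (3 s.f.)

V_s = 220 × 58/1072 = 11.903 V.
I_s = V_s/R = 11.903/5.62 = 2.1180 A.
P_out = V_s I_s = 11.903 × 2.1180 = 25.210 W.
P_in = P_out/η = 25.210/0.849 = 29.694 W.
I_p = P_in/V_p = 29.694/220 = 0.135 A.

I_p ≈ 0.135 A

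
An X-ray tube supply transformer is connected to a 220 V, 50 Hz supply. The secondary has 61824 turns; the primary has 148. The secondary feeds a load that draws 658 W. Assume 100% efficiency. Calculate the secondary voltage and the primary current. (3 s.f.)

V_s = V_p × N_s/N_p = 220 × 61824/148 = 91901 V.
I_s = P/V_s = 658/91901 = 0.0071599 A.
I_p = I_s × N_s/N_p = 0.0071599 × 61824/148 = 2.99 A.

V_s ≈ 91900 V, I_p ≈ 2.99 A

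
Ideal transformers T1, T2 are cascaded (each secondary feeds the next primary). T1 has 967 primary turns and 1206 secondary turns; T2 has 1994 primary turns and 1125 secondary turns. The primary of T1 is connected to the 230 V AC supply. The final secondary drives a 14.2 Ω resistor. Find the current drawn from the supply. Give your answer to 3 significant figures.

Secondary of T1: V = 230.00 × 1206/967 = 286.85 V.
Secondary of T2: V = 286.85 × 1125/1994 = 161.84 V.
I_load = 161.84/14.2 = 11.397 A, so P_out = 161.84 × 11.397 = 1844.4 W.
All ideal ⇒ P_in = P_out, so I_supply = 1844.4/230 = 8.02 A.

I_supply ≈ 8.02 A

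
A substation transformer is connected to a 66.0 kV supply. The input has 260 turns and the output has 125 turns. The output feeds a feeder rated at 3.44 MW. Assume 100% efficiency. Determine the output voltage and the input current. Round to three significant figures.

V_out = V_in × N_out/N_in = 66000 × 125/260 = 31731 V.
I_out = P/V_out = 3.44×10^6/31731 = 108.41 A.
I_in = I_out × N_out/N_in = 108.41 × 125/260 = 52.1 A.

V_out ≈ 31700 V, I_in ≈ 52.1 A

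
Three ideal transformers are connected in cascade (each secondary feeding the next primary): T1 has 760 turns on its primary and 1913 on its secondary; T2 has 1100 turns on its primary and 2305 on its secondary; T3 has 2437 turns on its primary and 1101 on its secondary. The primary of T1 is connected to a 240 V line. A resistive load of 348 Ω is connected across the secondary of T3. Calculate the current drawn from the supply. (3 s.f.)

Secondary of T1: V = 240.00 × 1913/760 = 604.11 V.
Secondary of T2: V = 604.11 × 2305/1100 = 1265.9 V.
Secondary of T3: V = 1265.9 × 1101/2437 = 571.90 V.
I_load = 571.90/348 = 1.6434 A, so P_out = 571.90 × 1.6434 = 939.87 W.
All ideal ⇒ P_in = P_out, so I_supply = 939.87/240 = 3.92 A.

I_supply ≈ 3.92 A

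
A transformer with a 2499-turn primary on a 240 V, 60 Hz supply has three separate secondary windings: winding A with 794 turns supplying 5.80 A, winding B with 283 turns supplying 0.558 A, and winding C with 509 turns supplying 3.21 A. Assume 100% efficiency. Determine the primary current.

I_p ≈ 2.56 A

V_A = 240 × 794/2499 = 76.255 V; V_B = 240 × 283/2499 = 27.179 V; V_C = 240 × 509/2499 = 48.884 V.
P_out = V_A I_A + V_B I_B + V_C I_C = 76.255×5.80 + 27.179×0.558 + 48.884×3.21 = 442.28 + 15.166 + 156.92 = 614.36 W.
Ideal ⇒ P_in = P_out, so I_p = P_out/V_p = 614.36/240 = 2.56 A.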